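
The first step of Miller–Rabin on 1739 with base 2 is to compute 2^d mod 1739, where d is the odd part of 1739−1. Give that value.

1739 − 1 = 1738 = 2^1 · 869, so d = 869.
2^1 ≡ 2 (mod 1739)
2^2 ≡ 2^2 = 4 ≡ 4 (mod 1739)
2^4 ≡ 4^2 = 16 ≡ 16 (mod 1739)
2^8 ≡ 16^2 = 256 ≡ 256 (mod 1739)
2^16 ≡ 256^2 = 65536 ≡ 1193 (mod 1739)
2^32 ≡ 1193^2 = 1423249 ≡ 747 (mod 1739)
2^64 ≡ 747^2 = 558009 ≡ 1529 (mod 1739)
2^128 ≡ 1529^2 = 2337841 ≡ 625 (mod 1739)
2^256 ≡ 625^2 = 390625 ≡ 1089 (mod 1739)
2^512 ≡ 1089^2 = 1185921 ≡ 1662 (mod 1739)
869 = 512 + 256 + 64 + 32 + 4 + 1 in binary powers of 2.
So 2^869 ≡ 1662 · 1089 · 1529 · 747 · 16 · 2 ≡ 1623 (mod 1739).
Squaring chain: 1623; never reaches −1, so base 2 is a Miller–Rabin witness that 1739 is composite.

1623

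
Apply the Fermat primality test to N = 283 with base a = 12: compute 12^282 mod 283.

1

12^1 ≡ 12 (mod 283)
12^2 ≡ 12^2 = 144 ≡ 144 (mod 283)
12^4 ≡ 144^2 = 20736 ≡ 77 (mod 283)
12^8 ≡ 77^2 = 5929 ≡ 269 (mod 283)
12^16 ≡ 269^2 = 72361 ≡ 196 (mod 283)
12^32 ≡ 196^2 = 38416 ≡ 211 (mod 283)
12^64 ≡ 211^2 = 44521 ≡ 90 (mod 283)
12^128 ≡ 90^2 = 8100 ≡ 176 (mod 283)
12^256 ≡ 176^2 = 30976 ≡ 129 (mod 283)
282 = 256 + 16 + 8 + 2 in binary powers of 2.
So 12^282 ≡ 129 · 196 · 269 · 144 ≡ 1 (mod 283).
Since the result is 1, base 12 gives no evidence that 283 is composite.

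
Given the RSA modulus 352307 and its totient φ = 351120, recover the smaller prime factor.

571

φ(n) = (p−1)(q−1) = n − (p+q) + 1, so p + q = 352307 − 351120 + 1 = 1188.
p and q are the roots of t² − 1188t + 352307 = 0.
Discriminant: 1188² − 4·352307 = 1411344 − 1409228 = 2116; √2116 = 46.
q = (1188 − 46)/2 = 571, p = (1188 + 46)/2 = 617.
Check: 571 · 617 = 352307.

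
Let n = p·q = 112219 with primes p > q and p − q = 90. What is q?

Since p = q + 90, we have 112219 = q(q + 90), so q² + 90q − 112219 = 0.
Discriminant: 90² + 4·112219 = 8100 + 448876 = 456976; √456976 = 676.
q = (−90 + 676)/2 = 293, and p = q + 90 = 383.
Check: 293 · 383 = 112219.

293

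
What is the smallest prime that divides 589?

19

589 is odd.
Digit sum 22, not divisible by 3.
Ends in 9: not divisible by 5.
7: 589 = 7·84 + 1
11: 589 = 11·53 + 6
13: 589 = 13·45 + 4
17: 589 = 17·34 + 11
19: 589 = 19·31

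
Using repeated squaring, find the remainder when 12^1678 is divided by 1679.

653

12^1 ≡ 12 (mod 1679)
12^2 ≡ 12^2 = 144 ≡ 144 (mod 1679)
12^4 ≡ 144^2 = 20736 ≡ 588 (mod 1679)
12^8 ≡ 588^2 = 345744 ≡ 1549 (mod 1679)
12^16 ≡ 1549^2 = 2399401 ≡ 110 (mod 1679)
12^32 ≡ 110^2 = 12100 ≡ 347 (mod 1679)
12^64 ≡ 347^2 = 120409 ≡ 1200 (mod 1679)
12^128 ≡ 1200^2 = 1440000 ≡ 1097 (mod 1679)
12^256 ≡ 1097^2 = 1203409 ≡ 1245 (mod 1679)
12^512 ≡ 1245^2 = 1550025 ≡ 308 (mod 1679)
12^1024 ≡ 308^2 = 94864 ≡ 840 (mod 1679)
1678 = 1024 + 512 + 128 + 8 + 4 + 2 in binary powers of 2.
So 12^1678 ≡ 840 · 308 · 1097 · 1549 · 588 · 144 ≡ 653 (mod 1679).
Since 653 ≠ 1, base 12 is a Fermat witness: 1679 is composite.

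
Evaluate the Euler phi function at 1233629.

1197856

Factor: 1233629 = 83 · 89 · 167.
φ(1233629) = (83−1) · (89−1) · (167−1) = 82 · 88 · 166 = 1197856.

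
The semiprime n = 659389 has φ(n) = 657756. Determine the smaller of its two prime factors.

φ(n) = (p−1)(q−1) = n − (p+q) + 1, so p + q = 659389 − 657756 + 1 = 1634.
p and q are the roots of t² − 1634t + 659389 = 0.
Discriminant: 1634² − 4·659389 = 2669956 − 2637556 = 32400; √32400 = 180.
q = (1634 − 180)/2 = 727, p = (1634 + 180)/2 = 907.
Check: 727 · 907 = 659389.

727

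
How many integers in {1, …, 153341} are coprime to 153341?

142912

Factor: 153341 = 23 · 59 · 113.
φ(153341) = (23−1) · (59−1) · (113−1) = 22 · 58 · 112 = 142912.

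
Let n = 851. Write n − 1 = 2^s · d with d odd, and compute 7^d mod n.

419

851 − 1 = 850 = 2^1 · 425, so d = 425.
7^1 ≡ 7 (mod 851)
7^2 ≡ 7^2 = 49 ≡ 49 (mod 851)
7^4 ≡ 49^2 = 2401 ≡ 699 (mod 851)
7^8 ≡ 699^2 = 488601 ≡ 127 (mod 851)
7^16 ≡ 127^2 = 16129 ≡ 811 (mod 851)
7^32 ≡ 811^2 = 657721 ≡ 749 (mod 851)
7^64 ≡ 749^2 = 561001 ≡ 192 (mod 851)
7^128 ≡ 192^2 = 36864 ≡ 271 (mod 851)
7^256 ≡ 271^2 = 73441 ≡ 255 (mod 851)
425 = 256 + 128 + 32 + 8 + 1 in binary powers of 2.
So 7^425 ≡ 255 · 271 · 749 · 127 · 7 ≡ 419 (mod 851).
Squaring chain: 419; never reaches −1, so base 7 is a Miller–Rabin witness that 851 is composite.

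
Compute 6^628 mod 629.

6^1 ≡ 6 (mod 629)
6^2 ≡ 6^2 = 36 ≡ 36 (mod 629)
6^4 ≡ 36^2 = 1296 ≡ 38 (mod 629)
6^8 ≡ 38^2 = 1444 ≡ 186 (mod 629)
6^16 ≡ 186^2 = 34596 ≡ 1 (mod 629)
6^32 ≡ 1^2 = 1 ≡ 1 (mod 629)
6^64 ≡ 1^2 = 1 ≡ 1 (mod 629)
6^128 ≡ 1^2 = 1 ≡ 1 (mod 629)
6^256 ≡ 1^2 = 1 ≡ 1 (mod 629)
6^512 ≡ 1^2 = 1 ≡ 1 (mod 629)
628 = 512 + 64 + 32 + 16 + 4 in binary powers of 2.
So 6^628 ≡ 1 · 1 · 1 · 1 · 38 ≡ 38 (mod 629).
Since 38 ≠ 1, base 6 is a Fermat witness: 629 is composite.

38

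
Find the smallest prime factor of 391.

17

391 is odd.
Digit sum 13, not divisible by 3.
Ends in 1: not divisible by 5.
7: 391 = 7·55 + 6
11: 391 = 11·35 + 6
13: 391 = 13·30 + 1
17: 391 = 17·23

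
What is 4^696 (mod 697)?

324

4^1 ≡ 4 (mod 697)
4^2 ≡ 4^2 = 16 ≡ 16 (mod 697)
4^4 ≡ 16^2 = 256 ≡ 256 (mod 697)
4^8 ≡ 256^2 = 65536 ≡ 18 (mod 697)
4^16 ≡ 18^2 = 324 ≡ 324 (mod 697)
4^32 ≡ 324^2 = 104976 ≡ 426 (mod 697)
4^64 ≡ 426^2 = 181476 ≡ 256 (mod 697)
4^128 ≡ 256^2 = 65536 ≡ 18 (mod 697)
4^256 ≡ 18^2 = 324 ≡ 324 (mod 697)
4^512 ≡ 324^2 = 104976 ≡ 426 (mod 697)
696 = 512 + 128 + 32 + 16 + 8 in binary powers of 2.
So 4^696 ≡ 426 · 18 · 426 · 324 · 18 ≡ 324 (mod 697).
Since 324 ≠ 1, base 4 is a Fermat witness: 697 is composite.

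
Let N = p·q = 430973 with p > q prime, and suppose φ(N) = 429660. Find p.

683

φ(n) = (p−1)(q−1) = n − (p+q) + 1, so p + q = 430973 − 429660 + 1 = 1314.
p and q are the roots of t² − 1314t + 430973 = 0.
Discriminant: 1314² − 4·430973 = 1726596 − 1723892 = 2704; √2704 = 52.
q = (1314 − 52)/2 = 631, p = (1314 + 52)/2 = 683.
Check: 631 · 683 = 430973.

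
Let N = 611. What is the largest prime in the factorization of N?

611 = 13 · 47
47 is prime.
So 611 = 13 · 47; the largest prime factor is 47.

47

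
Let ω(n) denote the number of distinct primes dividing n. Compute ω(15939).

4

15939 = 3^2 · 1771
1771 = 7 · 253
253 = 11 · 23
15939 = 3^2 · 7 · 11 · 23, which has 4 distinct prime factors.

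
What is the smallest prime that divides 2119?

13

2119 is odd.
Digit sum 13, not divisible by 3.
Ends in 9: not divisible by 5.
7: 2119 = 7·302 + 5
11: 2119 = 11·192 + 7
13: 2119 = 13·163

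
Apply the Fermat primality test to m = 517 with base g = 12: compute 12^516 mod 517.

12^1 ≡ 12 (mod 517)
12^2 ≡ 12^2 = 144 ≡ 144 (mod 517)
12^4 ≡ 144^2 = 20736 ≡ 56 (mod 517)
12^8 ≡ 56^2 = 3136 ≡ 34 (mod 517)
12^16 ≡ 34^2 = 1156 ≡ 122 (mod 517)
12^32 ≡ 122^2 = 14884 ≡ 408 (mod 517)
12^64 ≡ 408^2 = 166464 ≡ 507 (mod 517)
12^128 ≡ 507^2 = 257049 ≡ 100 (mod 517)
12^256 ≡ 100^2 = 10000 ≡ 177 (mod 517)
12^512 ≡ 177^2 = 31329 ≡ 309 (mod 517)
516 = 512 + 4 in binary powers of 2.
So 12^516 ≡ 309 · 56 ≡ 243 (mod 517).
Since 243 ≠ 1, base 12 is a Fermat witness: 517 is composite.

243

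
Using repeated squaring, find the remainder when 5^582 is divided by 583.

322

5^1 ≡ 5 (mod 583)
5^2 ≡ 5^2 = 25 ≡ 25 (mod 583)
5^4 ≡ 25^2 = 625 ≡ 42 (mod 583)
5^8 ≡ 42^2 = 1764 ≡ 15 (mod 583)
5^16 ≡ 15^2 = 225 ≡ 225 (mod 583)
5^32 ≡ 225^2 = 50625 ≡ 487 (mod 583)
5^64 ≡ 487^2 = 237169 ≡ 471 (mod 583)
5^128 ≡ 471^2 = 221841 ≡ 301 (mod 583)
5^256 ≡ 301^2 = 90601 ≡ 236 (mod 583)
5^512 ≡ 236^2 = 55696 ≡ 311 (mod 583)
582 = 512 + 64 + 4 + 2 in binary powers of 2.
So 5^582 ≡ 311 · 471 · 42 · 25 ≡ 322 (mod 583).
Since 322 ≠ 1, base 5 is a Fermat witness: 583 is composite.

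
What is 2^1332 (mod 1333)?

4

2^1 ≡ 2 (mod 1333)
2^2 ≡ 2^2 = 4 ≡ 4 (mod 1333)
2^4 ≡ 4^2 = 16 ≡ 16 (mod 1333)
2^8 ≡ 16^2 = 256 ≡ 256 (mod 1333)
2^16 ≡ 256^2 = 65536 ≡ 219 (mod 1333)
2^32 ≡ 219^2 = 47961 ≡ 1306 (mod 1333)
2^64 ≡ 1306^2 = 1705636 ≡ 729 (mod 1333)
2^128 ≡ 729^2 = 531441 ≡ 907 (mod 1333)
2^256 ≡ 907^2 = 822649 ≡ 188 (mod 1333)
2^512 ≡ 188^2 = 35344 ≡ 686 (mod 1333)
2^1024 ≡ 686^2 = 470596 ≡ 47 (mod 1333)
1332 = 1024 + 256 + 32 + 16 + 4 in binary powers of 2.
So 2^1332 ≡ 47 · 188 · 1306 · 219 · 16 ≡ 4 (mod 1333).
Since 4 ≠ 1, base 2 is a Fermat witness: 1333 is composite.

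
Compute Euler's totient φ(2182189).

Factor: 2182189 = 73 · 167 · 179.
φ(2182189) = (73−1) · (167−1) · (179−1) = 72 · 166 · 178 = 2127456.

2127456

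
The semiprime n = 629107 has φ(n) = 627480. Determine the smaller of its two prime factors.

631

φ(n) = (p−1)(q−1) = n − (p+q) + 1, so p + q = 629107 − 627480 + 1 = 1628.
p and q are the roots of t² − 1628t + 629107 = 0.
Discriminant: 1628² − 4·629107 = 2650384 − 2516428 = 133956; √133956 = 366.
q = (1628 − 366)/2 = 631, p = (1628 + 366)/2 = 997.
Check: 631 · 997 = 629107.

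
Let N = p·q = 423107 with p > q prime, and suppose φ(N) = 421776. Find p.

809

φ(n) = (p−1)(q−1) = n − (p+q) + 1, so p + q = 423107 − 421776 + 1 = 1332.
p and q are the roots of t² − 1332t + 423107 = 0.
Discriminant: 1332² − 4·423107 = 1774224 − 1692428 = 81796; √81796 = 286.
q = (1332 − 286)/2 = 523, p = (1332 + 286)/2 = 809.
Check: 523 · 809 = 423107.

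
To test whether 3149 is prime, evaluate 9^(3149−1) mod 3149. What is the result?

9^1 ≡ 9 (mod 3149)
9^2 ≡ 9^2 = 81 ≡ 81 (mod 3149)
9^4 ≡ 81^2 = 6561 ≡ 263 (mod 3149)
9^8 ≡ 263^2 = 69169 ≡ 3040 (mod 3149)
9^16 ≡ 3040^2 = 9241600 ≡ 2434 (mod 3149)
9^32 ≡ 2434^2 = 5924356 ≡ 1087 (mod 3149)
9^64 ≡ 1087^2 = 1181569 ≡ 694 (mod 3149)
9^128 ≡ 694^2 = 481636 ≡ 2988 (mod 3149)
9^256 ≡ 2988^2 = 8928144 ≡ 729 (mod 3149)
9^512 ≡ 729^2 = 531441 ≡ 2409 (mod 3149)
9^1024 ≡ 2409^2 = 5803281 ≡ 2823 (mod 3149)
9^2048 ≡ 2823^2 = 7969329 ≡ 2359 (mod 3149)
3148 = 2048 + 1024 + 64 + 8 + 4 in binary powers of 2.
So 9^3148 ≡ 2359 · 2823 · 694 · 3040 · 263 ≡ 2493 (mod 3149).
Since 2493 ≠ 1, base 9 is a Fermat witness: 3149 is composite.

2493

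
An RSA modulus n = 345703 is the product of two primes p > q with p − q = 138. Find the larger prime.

661

Since p = q + 138, we have 345703 = q(q + 138), so q² + 138q − 345703 = 0.
Discriminant: 138² + 4·345703 = 19044 + 1382812 = 1401856; √1401856 = 1184.
q = (−138 + 1184)/2 = 523, and p = q + 138 = 661.
Check: 523 · 661 = 345703.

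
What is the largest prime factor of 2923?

79

2923 = 37 · 79
79 is prime.
So 2923 = 37 · 79; the largest prime factor is 79.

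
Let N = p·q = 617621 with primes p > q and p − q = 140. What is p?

Since p = q + 140, we have 617621 = q(q + 140), so q² + 140q − 617621 = 0.
Discriminant: 140² + 4·617621 = 19600 + 2470484 = 2490084; √2490084 = 1578.
q = (−140 + 1578)/2 = 719, and p = q + 140 = 859.
Check: 719 · 859 = 617621.

859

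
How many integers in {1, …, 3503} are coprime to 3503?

3360

Factor: 3503 = 31 · 113.
φ(3503) = (31−1) · (113−1) = 30 · 112 = 3360.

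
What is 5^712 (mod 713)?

315

5^1 ≡ 5 (mod 713)
5^2 ≡ 5^2 = 25 ≡ 25 (mod 713)
5^4 ≡ 25^2 = 625 ≡ 625 (mod 713)
5^8 ≡ 625^2 = 390625 ≡ 614 (mod 713)
5^16 ≡ 614^2 = 376996 ≡ 532 (mod 713)
5^32 ≡ 532^2 = 283024 ≡ 676 (mod 713)
5^64 ≡ 676^2 = 456976 ≡ 656 (mod 713)
5^128 ≡ 656^2 = 430336 ≡ 397 (mod 713)
5^256 ≡ 397^2 = 157609 ≡ 36 (mod 713)
5^512 ≡ 36^2 = 1296 ≡ 583 (mod 713)
712 = 512 + 128 + 64 + 8 in binary powers of 2.
So 5^712 ≡ 583 · 397 · 656 · 614 ≡ 315 (mod 713).
Since 315 ≠ 1, base 5 is a Fermat witness: 713 is composite.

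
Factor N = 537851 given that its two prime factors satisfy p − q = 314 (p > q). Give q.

593

Since p = q + 314, we have 537851 = q(q + 314), so q² + 314q − 537851 = 0.
Discriminant: 314² + 4·537851 = 98596 + 2151404 = 2250000; √2250000 = 1500.
q = (−314 + 1500)/2 = 593, and p = q + 314 = 907.
Check: 593 · 907 = 537851.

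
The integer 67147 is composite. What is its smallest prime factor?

83

67147 is odd.
Digit sum 25, not divisible by 3.
Ends in 7: not divisible by 5.
7: 67147 = 7·9592 + 3
11: 67147 = 11·6104 + 3
13: 67147 = 13·5165 + 2
17: 67147 = 17·3949 + 14
19: 67147 = 19·3534 + 1
23: 67147 = 23·2919 + 10
29: 67147 = 29·2315 + 12
31: 67147 = 31·2166 + 1
37: 67147 = 37·1814 + 29
41: 67147 = 41·1637 + 30
43: 67147 = 43·1561 + 24
47: 67147 = 47·1428 + 31
53: 67147 = 53·1266 + 49
59: 67147 = 59·1138 + 5
61: 67147 = 61·1100 + 47
67: 67147 = 67·1002 + 13
71: 67147 = 71·945 + 52
73: 67147 = 73·919 + 60
79: 67147 = 79·849 + 76
83: 67147 = 83·809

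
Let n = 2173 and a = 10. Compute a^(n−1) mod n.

10^1 ≡ 10 (mod 2173)
10^2 ≡ 10^2 = 100 ≡ 100 (mod 2173)
10^4 ≡ 100^2 = 10000 ≡ 1308 (mod 2173)
10^8 ≡ 1308^2 = 1710864 ≡ 713 (mod 2173)
10^16 ≡ 713^2 = 508369 ≡ 2060 (mod 2173)
10^32 ≡ 2060^2 = 4243600 ≡ 1904 (mod 2173)
10^64 ≡ 1904^2 = 3625216 ≡ 652 (mod 2173)
10^128 ≡ 652^2 = 425104 ≡ 1369 (mod 2173)
10^256 ≡ 1369^2 = 1874161 ≡ 1035 (mod 2173)
10^512 ≡ 1035^2 = 1071225 ≡ 2109 (mod 2173)
10^1024 ≡ 2109^2 = 4447881 ≡ 1923 (mod 2173)
10^2048 ≡ 1923^2 = 3697929 ≡ 1656 (mod 2173)
2172 = 2048 + 64 + 32 + 16 + 8 + 4 in binary powers of 2.
So 10^2172 ≡ 1656 · 652 · 1904 · 2060 · 713 · 1308 ≡ 1494 (mod 2173).
Since 1494 ≠ 1, base 10 is a Fermat witness: 2173 is composite.

1494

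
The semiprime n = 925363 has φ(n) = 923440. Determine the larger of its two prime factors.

971

φ(n) = (p−1)(q−1) = n − (p+q) + 1, so p + q = 925363 − 923440 + 1 = 1924.
p and q are the roots of t² − 1924t + 925363 = 0.
Discriminant: 1924² − 4·925363 = 3701776 − 3701452 = 324; √324 = 18.
q = (1924 − 18)/2 = 953, p = (1924 + 18)/2 = 971.
Check: 953 · 971 = 925363.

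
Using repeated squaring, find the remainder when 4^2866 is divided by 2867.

972

4^1 ≡ 4 (mod 2867)
4^2 ≡ 4^2 = 16 ≡ 16 (mod 2867)
4^4 ≡ 16^2 = 256 ≡ 256 (mod 2867)
4^8 ≡ 256^2 = 65536 ≡ 2462 (mod 2867)
4^16 ≡ 2462^2 = 6061444 ≡ 606 (mod 2867)
4^32 ≡ 606^2 = 367236 ≡ 260 (mod 2867)
4^64 ≡ 260^2 = 67600 ≡ 1659 (mod 2867)
4^128 ≡ 1659^2 = 2752281 ≡ 2828 (mod 2867)
4^256 ≡ 2828^2 = 7997584 ≡ 1521 (mod 2867)
4^512 ≡ 1521^2 = 2313441 ≡ 2639 (mod 2867)
4^1024 ≡ 2639^2 = 6964321 ≡ 378 (mod 2867)
4^2048 ≡ 378^2 = 142884 ≡ 2401 (mod 2867)
2866 = 2048 + 512 + 256 + 32 + 16 + 2 in binary powers of 2.
So 4^2866 ≡ 2401 · 2639 · 1521 · 260 · 606 · 16 ≡ 972 (mod 2867).
Since 972 ≠ 1, base 4 is a Fermat witness: 2867 is composite.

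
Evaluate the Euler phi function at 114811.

Factor: 114811 = 29 · 37 · 107.
φ(114811) = (29−1) · (37−1) · (107−1) = 28 · 36 · 106 = 106848.

106848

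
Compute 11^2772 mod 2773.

11^1 ≡ 11 (mod 2773)
11^2 ≡ 11^2 = 121 ≡ 121 (mod 2773)
11^4 ≡ 121^2 = 14641 ≡ 776 (mod 2773)
11^8 ≡ 776^2 = 602176 ≡ 435 (mod 2773)
11^16 ≡ 435^2 = 189225 ≡ 661 (mod 2773)
11^32 ≡ 661^2 = 436921 ≡ 1560 (mod 2773)
11^64 ≡ 1560^2 = 2433600 ≡ 1679 (mod 2773)
11^128 ≡ 1679^2 = 2819041 ≡ 1673 (mod 2773)
11^256 ≡ 1673^2 = 2798929 ≡ 972 (mod 2773)
11^512 ≡ 972^2 = 944784 ≡ 1964 (mod 2773)
11^1024 ≡ 1964^2 = 3857296 ≡ 53 (mod 2773)
11^2048 ≡ 53^2 = 2809 ≡ 36 (mod 2773)
2772 = 2048 + 512 + 128 + 64 + 16 + 4 in binary powers of 2.
So 11^2772 ≡ 36 · 1964 · 1673 · 1679 · 661 · 776 ≡ 1933 (mod 2773).
Since 1933 ≠ 1, base 11 is a Fermat witness: 2773 is composite.

1933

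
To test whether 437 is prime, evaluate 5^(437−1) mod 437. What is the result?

5^1 ≡ 5 (mod 437)
5^2 ≡ 5^2 = 25 ≡ 25 (mod 437)
5^4 ≡ 25^2 = 625 ≡ 188 (mod 437)
5^8 ≡ 188^2 = 35344 ≡ 384 (mod 437)
5^16 ≡ 384^2 = 147456 ≡ 187 (mod 437)
5^32 ≡ 187^2 = 34969 ≡ 9 (mod 437)
5^64 ≡ 9^2 = 81 ≡ 81 (mod 437)
5^128 ≡ 81^2 = 6561 ≡ 6 (mod 437)
5^256 ≡ 6^2 = 36 ≡ 36 (mod 437)
436 = 256 + 128 + 32 + 16 + 4 in binary powers of 2.
So 5^436 ≡ 36 · 6 · 9 · 187 · 188 ≡ 397 (mod 437).
Since 397 ≠ 1, base 5 is a Fermat witness: 437 is composite.

397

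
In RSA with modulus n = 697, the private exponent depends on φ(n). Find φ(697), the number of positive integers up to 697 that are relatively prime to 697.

640

Factor: 697 = 17 · 41.
φ(697) = (17−1) · (41−1) = 16 · 40 = 640.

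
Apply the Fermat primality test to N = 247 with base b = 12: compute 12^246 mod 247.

1

12^1 ≡ 12 (mod 247)
12^2 ≡ 12^2 = 144 ≡ 144 (mod 247)
12^4 ≡ 144^2 = 20736 ≡ 235 (mod 247)
12^8 ≡ 235^2 = 55225 ≡ 144 (mod 247)
12^16 ≡ 144^2 = 20736 ≡ 235 (mod 247)
12^32 ≡ 235^2 = 55225 ≡ 144 (mod 247)
12^64 ≡ 144^2 = 20736 ≡ 235 (mod 247)
12^128 ≡ 235^2 = 55225 ≡ 144 (mod 247)
246 = 128 + 64 + 32 + 16 + 4 + 2 in binary powers of 2.
So 12^246 ≡ 144 · 235 · 144 · 235 · 235 · 144 ≡ 1 (mod 247).
Since the result is 1, base 12 gives no evidence that 247 is composite.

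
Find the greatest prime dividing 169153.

169153 = 47 · 3599
3599 = 59 · 61
61 is prime.
So 169153 = 47 · 59 · 61; the largest prime factor is 61.

61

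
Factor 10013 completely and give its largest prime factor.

31

10013 = 17 · 589
589 = 19 · 31
31 is prime.
So 10013 = 17 · 19 · 31; the largest prime factor is 31.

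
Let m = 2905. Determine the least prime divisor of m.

5

2905 is odd.
Digit sum 16, not divisible by 3.
Ends in 5: divisible by 5.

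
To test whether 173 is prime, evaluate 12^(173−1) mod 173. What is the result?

1

12^1 ≡ 12 (mod 173)
12^2 ≡ 12^2 = 144 ≡ 144 (mod 173)
12^4 ≡ 144^2 = 20736 ≡ 149 (mod 173)
12^8 ≡ 149^2 = 22201 ≡ 57 (mod 173)
12^16 ≡ 57^2 = 3249 ≡ 135 (mod 173)
12^32 ≡ 135^2 = 18225 ≡ 60 (mod 173)
12^64 ≡ 60^2 = 3600 ≡ 140 (mod 173)
12^128 ≡ 140^2 = 19600 ≡ 51 (mod 173)
172 = 128 + 32 + 8 + 4 in binary powers of 2.
So 12^172 ≡ 51 · 60 · 57 · 149 ≡ 1 (mod 173).
Since the result is 1, base 12 gives no evidence that 173 is composite.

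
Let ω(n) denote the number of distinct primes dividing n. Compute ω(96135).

96135 = 3 · 32045
32045 = 5 · 6409
6409 = 13 · 493
493 = 17 · 29
96135 = 3 · 5 · 13 · 17 · 29, which has 5 distinct prime factors.

5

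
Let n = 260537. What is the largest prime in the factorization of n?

83

260537 = 43 · 6059
6059 = 73 · 83
83 is prime.
So 260537 = 43 · 73 · 83; the largest prime factor is 83.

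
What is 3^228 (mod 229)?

3^1 ≡ 3 (mod 229)
3^2 ≡ 3^2 = 9 ≡ 9 (mod 229)
3^4 ≡ 9^2 = 81 ≡ 81 (mod 229)
3^8 ≡ 81^2 = 6561 ≡ 149 (mod 229)
3^16 ≡ 149^2 = 22201 ≡ 217 (mod 229)
3^32 ≡ 217^2 = 47089 ≡ 144 (mod 229)
3^64 ≡ 144^2 = 20736 ≡ 126 (mod 229)
3^128 ≡ 126^2 = 15876 ≡ 75 (mod 229)
228 = 128 + 64 + 32 + 4 in binary powers of 2.
So 3^228 ≡ 75 · 126 · 144 · 81 ≡ 1 (mod 229).
Since the result is 1, base 3 gives no evidence that 229 is composite.

1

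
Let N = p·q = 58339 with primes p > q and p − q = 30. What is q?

227

Since p = q + 30, we have 58339 = q(q + 30), so q² + 30q − 58339 = 0.
Discriminant: 30² + 4·58339 = 900 + 233356 = 234256; √234256 = 484.
q = (−30 + 484)/2 = 227, and p = q + 30 = 257.
Check: 227 · 257 = 58339.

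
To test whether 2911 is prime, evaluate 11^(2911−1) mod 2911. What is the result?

11^1 ≡ 11 (mod 2911)
11^2 ≡ 11^2 = 121 ≡ 121 (mod 2911)
11^4 ≡ 121^2 = 14641 ≡ 86 (mod 2911)
11^8 ≡ 86^2 = 7396 ≡ 1574 (mod 2911)
11^16 ≡ 1574^2 = 2477476 ≡ 215 (mod 2911)
11^32 ≡ 215^2 = 46225 ≡ 2560 (mod 2911)
11^64 ≡ 2560^2 = 6553600 ≡ 939 (mod 2911)
11^128 ≡ 939^2 = 881721 ≡ 2599 (mod 2911)
11^256 ≡ 2599^2 = 6754801 ≡ 1281 (mod 2911)
11^512 ≡ 1281^2 = 1640961 ≡ 2068 (mod 2911)
11^1024 ≡ 2068^2 = 4276624 ≡ 365 (mod 2911)
11^2048 ≡ 365^2 = 133225 ≡ 2230 (mod 2911)
2910 = 2048 + 512 + 256 + 64 + 16 + 8 + 4 + 2 in binary powers of 2.
So 11^2910 ≡ 2230 · 2068 · 1281 · 939 · 215 · 1574 · 86 · 121 ≡ 2533 (mod 2911).
Since 2533 ≠ 1, base 11 is a Fermat witness: 2911 is composite.

2533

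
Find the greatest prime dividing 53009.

79

53009 = 11 · 4819
4819 = 61 · 79
79 is prime.
So 53009 = 11 · 61 · 79; the largest prime factor is 79.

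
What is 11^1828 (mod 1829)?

1405

11^1 ≡ 11 (mod 1829)
11^2 ≡ 11^2 = 121 ≡ 121 (mod 1829)
11^4 ≡ 121^2 = 14641 ≡ 9 (mod 1829)
11^8 ≡ 9^2 = 81 ≡ 81 (mod 1829)
11^16 ≡ 81^2 = 6561 ≡ 1074 (mod 1829)
11^32 ≡ 1074^2 = 1153476 ≡ 1206 (mod 1829)
11^64 ≡ 1206^2 = 1454436 ≡ 381 (mod 1829)
11^128 ≡ 381^2 = 145161 ≡ 670 (mod 1829)
11^256 ≡ 670^2 = 448900 ≡ 795 (mod 1829)
11^512 ≡ 795^2 = 632025 ≡ 1020 (mod 1829)
11^1024 ≡ 1020^2 = 1040400 ≡ 1528 (mod 1829)
1828 = 1024 + 512 + 256 + 32 + 4 in binary powers of 2.
So 11^1828 ≡ 1528 · 1020 · 795 · 1206 · 9 ≡ 1405 (mod 1829).
Since 1405 ≠ 1, base 11 is a Fermat witness: 1829 is composite.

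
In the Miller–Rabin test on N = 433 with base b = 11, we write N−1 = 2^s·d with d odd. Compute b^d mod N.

433 − 1 = 432 = 2^4 · 27, so d = 27.
11^1 ≡ 11 (mod 433)
11^2 ≡ 11^2 = 121 ≡ 121 (mod 433)
11^4 ≡ 121^2 = 14641 ≡ 352 (mod 433)
11^8 ≡ 352^2 = 123904 ≡ 66 (mod 433)
11^16 ≡ 66^2 = 4356 ≡ 26 (mod 433)
27 = 16 + 8 + 2 + 1 in binary powers of 2.
So 11^27 ≡ 26 · 66 · 121 · 11 ≡ 354 (mod 433).
Squaring chain: 354 → 179 → 432 → 1; reaches −1, so base 11 does not prove 433 composite.

354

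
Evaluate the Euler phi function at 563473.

539136

Factor: 563473 = 37 · 97 · 157.
φ(563473) = (37−1) · (97−1) · (157−1) = 36 · 96 · 156 = 539136.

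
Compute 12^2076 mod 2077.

560

12^1 ≡ 12 (mod 2077)
12^2 ≡ 12^2 = 144 ≡ 144 (mod 2077)
12^4 ≡ 144^2 = 20736 ≡ 2043 (mod 2077)
12^8 ≡ 2043^2 = 4173849 ≡ 1156 (mod 2077)
12^16 ≡ 1156^2 = 1336336 ≡ 825 (mod 2077)
12^32 ≡ 825^2 = 680625 ≡ 1446 (mod 2077)
12^64 ≡ 1446^2 = 2090916 ≡ 1454 (mod 2077)
12^128 ≡ 1454^2 = 2114116 ≡ 1807 (mod 2077)
12^256 ≡ 1807^2 = 3265249 ≡ 205 (mod 2077)
12^512 ≡ 205^2 = 42025 ≡ 485 (mod 2077)
12^1024 ≡ 485^2 = 235225 ≡ 524 (mod 2077)
12^2048 ≡ 524^2 = 274576 ≡ 412 (mod 2077)
2076 = 2048 + 16 + 8 + 4 in binary powers of 2.
So 12^2076 ≡ 412 · 825 · 1156 · 2043 ≡ 560 (mod 2077).
Since 560 ≠ 1, base 12 is a Fermat witness: 2077 is composite.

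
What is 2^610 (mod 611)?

2^1 ≡ 2 (mod 611)
2^2 ≡ 2^2 = 4 ≡ 4 (mod 611)
2^4 ≡ 4^2 = 16 ≡ 16 (mod 611)
2^8 ≡ 16^2 = 256 ≡ 256 (mod 611)
2^16 ≡ 256^2 = 65536 ≡ 159 (mod 611)
2^32 ≡ 159^2 = 25281 ≡ 230 (mod 611)
2^64 ≡ 230^2 = 52900 ≡ 354 (mod 611)
2^128 ≡ 354^2 = 125316 ≡ 61 (mod 611)
2^256 ≡ 61^2 = 3721 ≡ 55 (mod 611)
2^512 ≡ 55^2 = 3025 ≡ 581 (mod 611)
610 = 512 + 64 + 32 + 2 in binary powers of 2.
So 2^610 ≡ 581 · 354 · 230 · 4 ≡ 101 (mod 611).
Since 101 ≠ 1, base 2 is a Fermat witness: 611 is composite.

101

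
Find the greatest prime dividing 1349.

1349 = 19 · 71
71 is prime.
So 1349 = 19 · 71; the largest prime factor is 71.

71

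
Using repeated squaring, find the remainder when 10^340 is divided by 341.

67

10^1 ≡ 10 (mod 341)
10^2 ≡ 10^2 = 100 ≡ 100 (mod 341)
10^4 ≡ 100^2 = 10000 ≡ 111 (mod 341)
10^8 ≡ 111^2 = 12321 ≡ 45 (mod 341)
10^16 ≡ 45^2 = 2025 ≡ 320 (mod 341)
10^32 ≡ 320^2 = 102400 ≡ 100 (mod 341)
10^64 ≡ 100^2 = 10000 ≡ 111 (mod 341)
10^128 ≡ 111^2 = 12321 ≡ 45 (mod 341)
10^256 ≡ 45^2 = 2025 ≡ 320 (mod 341)
340 = 256 + 64 + 16 + 4 in binary powers of 2.
So 10^340 ≡ 320 · 111 · 320 · 111 ≡ 67 (mod 341).
Since 67 ≠ 1, base 10 is a Fermat witness: 341 is composite.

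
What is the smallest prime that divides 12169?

12169 is odd.
Digit sum 19, not divisible by 3.
Ends in 9: not divisible by 5.
7: 12169 = 7·1738 + 3
11: 12169 = 11·1106 + 3
13: 12169 = 13·936 + 1
17: 12169 = 17·715 + 14
19: 12169 = 19·640 + 9
23: 12169 = 23·529 + 2
29: 12169 = 29·419 + 18
31: 12169 = 31·392 + 17
37: 12169 = 37·328 + 33
41: 12169 = 41·296 + 33
43: 12169 = 43·283

43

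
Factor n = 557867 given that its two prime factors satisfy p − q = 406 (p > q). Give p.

Since p = q + 406, we have 557867 = q(q + 406), so q² + 406q − 557867 = 0.
Discriminant: 406² + 4·557867 = 164836 + 2231468 = 2396304; √2396304 = 1548.
q = (−406 + 1548)/2 = 571, and p = q + 406 = 977.
Check: 571 · 977 = 557867.

977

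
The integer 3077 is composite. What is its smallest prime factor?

17

3077 is odd.
Digit sum 17, not divisible by 3.
Ends in 7: not divisible by 5.
7: 3077 = 7·439 + 4
11: 3077 = 11·279 + 8
13: 3077 = 13·236 + 9
17: 3077 = 17·181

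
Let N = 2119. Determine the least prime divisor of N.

2119 is odd.
Digit sum 13, not divisible by 3.
Ends in 9: not divisible by 5.
7: 2119 = 7·302 + 5
11: 2119 = 11·192 + 7
13: 2119 = 13·163

13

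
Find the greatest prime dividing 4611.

4611 = 3 · 1537
1537 = 29 · 53
53 is prime.
So 4611 = 3 · 29 · 53; the largest prime factor is 53.

53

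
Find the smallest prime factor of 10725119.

79

10725119 is odd.
Digit sum 26, not divisible by 3.
Ends in 9: not divisible by 5.
7: 10725119 = 7·1532159 + 6
11: 10725119 = 11·975010 + 9
13: 10725119 = 13·825009 + 2
17: 10725119 = 17·630889 + 6
19: 10725119 = 19·564479 + 18
23: 10725119 = 23·466309 + 12
29: 10725119 = 29·369831 + 20
31: 10725119 = 31·345971 + 18
37: 10725119 = 37·289868 + 3
41: 10725119 = 41·261588 + 11
43: 10725119 = 43·249421 + 16
47: 10725119 = 47·228194 + 1
53: 10725119 = 53·202360 + 39
59: 10725119 = 59·181781 + 40
61: 10725119 = 61·175821 + 38
67: 10725119 = 67·160076 + 27
71: 10725119 = 71·151058 + 1
73: 10725119 = 73·146919 + 32
79: 10725119 = 79·135761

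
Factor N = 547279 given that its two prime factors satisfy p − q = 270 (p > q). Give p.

Since p = q + 270, we have 547279 = q(q + 270), so q² + 270q − 547279 = 0.
Discriminant: 270² + 4·547279 = 72900 + 2189116 = 2262016; √2262016 = 1504.
q = (−270 + 1504)/2 = 617, and p = q + 270 = 887.
Check: 617 · 887 = 547279.

887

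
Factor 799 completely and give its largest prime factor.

799 = 17 · 47
47 is prime.
So 799 = 17 · 47; the largest prime factor is 47.

47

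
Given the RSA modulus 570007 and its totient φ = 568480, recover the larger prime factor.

φ(n) = (p−1)(q−1) = n − (p+q) + 1, so p + q = 570007 − 568480 + 1 = 1528.
p and q are the roots of t² − 1528t + 570007 = 0.
Discriminant: 1528² − 4·570007 = 2334784 − 2280028 = 54756; √54756 = 234.
q = (1528 − 234)/2 = 647, p = (1528 + 234)/2 = 881.
Check: 647 · 881 = 570007.

881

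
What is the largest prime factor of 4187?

79

4187 = 53 · 79
79 is prime.
So 4187 = 53 · 79; the largest prime factor is 79.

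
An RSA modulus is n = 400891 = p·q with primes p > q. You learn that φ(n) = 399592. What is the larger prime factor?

797

φ(n) = (p−1)(q−1) = n − (p+q) + 1, so p + q = 400891 − 399592 + 1 = 1300.
p and q are the roots of t² − 1300t + 400891 = 0.
Discriminant: 1300² − 4·400891 = 1690000 − 1603564 = 86436; √86436 = 294.
q = (1300 − 294)/2 = 503, p = (1300 + 294)/2 = 797.
Check: 503 · 797 = 400891.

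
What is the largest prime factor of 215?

43

215 = 5 · 43
43 is prime.
So 215 = 5 · 43; the largest prime factor is 43.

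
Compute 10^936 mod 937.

1

10^1 ≡ 10 (mod 937)
10^2 ≡ 10^2 = 100 ≡ 100 (mod 937)
10^4 ≡ 100^2 = 10000 ≡ 630 (mod 937)
10^8 ≡ 630^2 = 396900 ≡ 549 (mod 937)
10^16 ≡ 549^2 = 301401 ≡ 624 (mod 937)
10^32 ≡ 624^2 = 389376 ≡ 521 (mod 937)
10^64 ≡ 521^2 = 271441 ≡ 648 (mod 937)
10^128 ≡ 648^2 = 419904 ≡ 128 (mod 937)
10^256 ≡ 128^2 = 16384 ≡ 455 (mod 937)
10^512 ≡ 455^2 = 207025 ≡ 885 (mod 937)
936 = 512 + 256 + 128 + 32 + 8 in binary powers of 2.
So 10^936 ≡ 885 · 455 · 128 · 521 · 549 ≡ 1 (mod 937).
Since the result is 1, base 10 gives no evidence that 937 is composite.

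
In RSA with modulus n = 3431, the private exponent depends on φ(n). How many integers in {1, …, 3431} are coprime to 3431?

3312

Factor: 3431 = 47 · 73.
φ(3431) = (47−1) · (73−1) = 46 · 72 = 3312.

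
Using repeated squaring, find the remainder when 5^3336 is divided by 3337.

1922

5^1 ≡ 5 (mod 3337)
5^2 ≡ 5^2 = 25 ≡ 25 (mod 3337)
5^4 ≡ 25^2 = 625 ≡ 625 (mod 3337)
5^8 ≡ 625^2 = 390625 ≡ 196 (mod 3337)
5^16 ≡ 196^2 = 38416 ≡ 1709 (mod 3337)
5^32 ≡ 1709^2 = 2920681 ≡ 806 (mod 3337)
5^64 ≡ 806^2 = 649636 ≡ 2258 (mod 3337)
5^128 ≡ 2258^2 = 5098564 ≡ 2965 (mod 3337)
5^256 ≡ 2965^2 = 8791225 ≡ 1567 (mod 3337)
5^512 ≡ 1567^2 = 2455489 ≡ 2794 (mod 3337)
5^1024 ≡ 2794^2 = 7806436 ≡ 1193 (mod 3337)
5^2048 ≡ 1193^2 = 1423249 ≡ 1687 (mod 3337)
3336 = 2048 + 1024 + 256 + 8 in binary powers of 2.
So 5^3336 ≡ 1687 · 1193 · 1567 · 196 ≡ 1922 (mod 3337).
Since 1922 ≠ 1, base 5 is a Fermat witness: 3337 is composite.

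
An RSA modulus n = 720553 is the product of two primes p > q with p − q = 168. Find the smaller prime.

769

Since p = q + 168, we have 720553 = q(q + 168), so q² + 168q − 720553 = 0.
Discriminant: 168² + 4·720553 = 28224 + 2882212 = 2910436; √2910436 = 1706.
q = (−168 + 1706)/2 = 769, and p = q + 168 = 937.
Check: 769 · 937 = 720553.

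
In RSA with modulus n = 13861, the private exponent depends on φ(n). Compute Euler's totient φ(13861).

Factor: 13861 = 83 · 167.
φ(13861) = (83−1) · (167−1) = 82 · 166 = 13612.

13612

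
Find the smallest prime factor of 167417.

23

167417 is odd.
Digit sum 26, not divisible by 3.
Ends in 7: not divisible by 5.
7: 167417 = 7·23916 + 5
11: 167417 = 11·15219 + 8
13: 167417 = 13·12878 + 3
17: 167417 = 17·9848 + 1
19: 167417 = 19·8811 + 8
23: 167417 = 23·7279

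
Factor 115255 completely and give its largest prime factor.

89

115255 = 5 · 23051
23051 = 7 · 3293
3293 = 37 · 89
89 is prime.
So 115255 = 5 · 7 · 37 · 89; the largest prime factor is 89.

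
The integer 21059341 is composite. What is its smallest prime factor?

21059341 is odd.
Digit sum 25, not divisible by 3.
Ends in 1: not divisible by 5.
7: 21059341 = 7·3008477 + 2
11: 21059341 = 11·1914485 + 6
13: 21059341 = 13·1619949 + 4
17: 21059341 = 17·1238784 + 13
19: 21059341 = 19·1108386 + 7
23: 21059341 = 23·915623 + 12
29: 21059341 = 29·726184 + 5
31: 21059341 = 31·679333 + 18
37: 21059341 = 37·569171 + 14
41: 21059341 = 41·513642 + 19
43: 21059341 = 43·489752 + 5
47: 21059341 = 47·448071 + 4
53: 21059341 = 53·397346 + 3
59: 21059341 = 59·356937 + 58
61: 21059341 = 61·345235 + 6
67: 21059341 = 67·314318 + 35
71: 21059341 = 71·296610 + 31
73: 21059341 = 73·288484 + 9
79: 21059341 = 79·266573 + 74
83: 21059341 = 83·253727

83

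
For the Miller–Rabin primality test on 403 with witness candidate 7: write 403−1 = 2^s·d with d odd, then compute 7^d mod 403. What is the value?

403 − 1 = 402 = 2^1 · 201, so d = 201.
7^1 ≡ 7 (mod 403)
7^2 ≡ 7^2 = 49 ≡ 49 (mod 403)
7^4 ≡ 49^2 = 2401 ≡ 386 (mod 403)
7^8 ≡ 386^2 = 148996 ≡ 289 (mod 403)
7^16 ≡ 289^2 = 83521 ≡ 100 (mod 403)
7^32 ≡ 100^2 = 10000 ≡ 328 (mod 403)
7^64 ≡ 328^2 = 107584 ≡ 386 (mod 403)
7^128 ≡ 386^2 = 148996 ≡ 289 (mod 403)
201 = 128 + 64 + 8 + 1 in binary powers of 2.
So 7^201 ≡ 289 · 386 · 289 · 7 ≡ 190 (mod 403).
Squaring chain: 190; never reaches −1, so base 7 is a Miller–Rabin witness that 403 is composite.

190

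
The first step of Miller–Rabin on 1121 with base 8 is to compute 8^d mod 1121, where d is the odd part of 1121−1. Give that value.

1121 − 1 = 1120 = 2^5 · 35, so d = 35.
8^1 ≡ 8 (mod 1121)
8^2 ≡ 8^2 = 64 ≡ 64 (mod 1121)
8^4 ≡ 64^2 = 4096 ≡ 733 (mod 1121)
8^8 ≡ 733^2 = 537289 ≡ 330 (mod 1121)
8^16 ≡ 330^2 = 108900 ≡ 163 (mod 1121)
8^32 ≡ 163^2 = 26569 ≡ 786 (mod 1121)
35 = 32 + 2 + 1 in binary powers of 2.
So 8^35 ≡ 786 · 64 · 8 ≡ 1114 (mod 1121).
Squaring chain: 1114 → 49 → 159 → 619 → 900; never reaches −1, so base 8 is a Miller–Rabin witness that 1121 is composite.

1114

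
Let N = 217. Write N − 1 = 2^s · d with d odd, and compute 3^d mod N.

217 − 1 = 216 = 2^3 · 27, so d = 27.
3^1 ≡ 3 (mod 217)
3^2 ≡ 3^2 = 9 ≡ 9 (mod 217)
3^4 ≡ 9^2 = 81 ≡ 81 (mod 217)
3^8 ≡ 81^2 = 6561 ≡ 51 (mod 217)
3^16 ≡ 51^2 = 2601 ≡ 214 (mod 217)
27 = 16 + 8 + 2 + 1 in binary powers of 2.
So 3^27 ≡ 214 · 51 · 9 · 3 ≡ 209 (mod 217).
Squaring chain: 209 → 64 → 190; never reaches −1, so base 3 is a Miller–Rabin witness that 217 is composite.

209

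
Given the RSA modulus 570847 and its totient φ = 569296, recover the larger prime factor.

φ(n) = (p−1)(q−1) = n − (p+q) + 1, so p + q = 570847 − 569296 + 1 = 1552.
p and q are the roots of t² − 1552t + 570847 = 0.
Discriminant: 1552² − 4·570847 = 2408704 − 2283388 = 125316; √125316 = 354.
q = (1552 − 354)/2 = 599, p = (1552 + 354)/2 = 953.
Check: 599 · 953 = 570847.

953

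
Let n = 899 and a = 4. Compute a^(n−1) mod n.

4^1 ≡ 4 (mod 899)
4^2 ≡ 4^2 = 16 ≡ 16 (mod 899)
4^4 ≡ 16^2 = 256 ≡ 256 (mod 899)
4^8 ≡ 256^2 = 65536 ≡ 808 (mod 899)
4^16 ≡ 808^2 = 652864 ≡ 190 (mod 899)
4^32 ≡ 190^2 = 36100 ≡ 140 (mod 899)
4^64 ≡ 140^2 = 19600 ≡ 721 (mod 899)
4^128 ≡ 721^2 = 519841 ≡ 219 (mod 899)
4^256 ≡ 219^2 = 47961 ≡ 314 (mod 899)
4^512 ≡ 314^2 = 98596 ≡ 605 (mod 899)
898 = 512 + 256 + 128 + 2 in binary powers of 2.
So 4^898 ≡ 605 · 314 · 219 · 16 ≡ 219 (mod 899).
Since 219 ≠ 1, base 4 is a Fermat witness: 899 is composite.

219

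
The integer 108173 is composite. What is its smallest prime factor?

108173 is odd.
Digit sum 20, not divisible by 3.
Ends in 3: not divisible by 5.
7: 108173 = 7·15453 + 2
11: 108173 = 11·9833 + 10
13: 108173 = 13·8321

13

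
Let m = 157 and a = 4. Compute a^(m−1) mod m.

4^1 ≡ 4 (mod 157)
4^2 ≡ 4^2 = 16 ≡ 16 (mod 157)
4^4 ≡ 16^2 = 256 ≡ 99 (mod 157)
4^8 ≡ 99^2 = 9801 ≡ 67 (mod 157)
4^16 ≡ 67^2 = 4489 ≡ 93 (mod 157)
4^32 ≡ 93^2 = 8649 ≡ 14 (mod 157)
4^64 ≡ 14^2 = 196 ≡ 39 (mod 157)
4^128 ≡ 39^2 = 1521 ≡ 108 (mod 157)
156 = 128 + 16 + 8 + 4 in binary powers of 2.
So 4^156 ≡ 108 · 93 · 67 · 99 ≡ 1 (mod 157).
Since the result is 1, base 4 gives no evidence that 157 is composite.

1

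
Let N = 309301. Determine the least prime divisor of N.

19

309301 is odd.
Digit sum 16, not divisible by 3.
Ends in 1: not divisible by 5.
7: 309301 = 7·44185 + 6
11: 309301 = 11·28118 + 3
13: 309301 = 13·23792 + 5
17: 309301 = 17·18194 + 3
19: 309301 = 19·16279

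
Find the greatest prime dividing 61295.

41

61295 = 5 · 12259
12259 = 13 · 943
943 = 23 · 41
41 is prime.
So 61295 = 5 · 13 · 23 · 41; the largest prime factor is 41.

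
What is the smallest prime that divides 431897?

431897 is odd.
Digit sum 32, not divisible by 3.
Ends in 7: not divisible by 5.
7: 431897 = 7·61699 + 4
11: 431897 = 11·39263 + 4
13: 431897 = 13·33222 + 11
17: 431897 = 17·25405 + 12
19: 431897 = 19·22731 + 8
23: 431897 = 23·18778 + 3
29: 431897 = 29·14893

29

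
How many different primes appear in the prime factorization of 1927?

2

1927 = 41 · 47
1927 = 41 · 47, which has 2 distinct prime factors.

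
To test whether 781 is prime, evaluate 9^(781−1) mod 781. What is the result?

529

9^1 ≡ 9 (mod 781)
9^2 ≡ 9^2 = 81 ≡ 81 (mod 781)
9^4 ≡ 81^2 = 6561 ≡ 313 (mod 781)
9^8 ≡ 313^2 = 97969 ≡ 344 (mod 781)
9^16 ≡ 344^2 = 118336 ≡ 405 (mod 781)
9^32 ≡ 405^2 = 164025 ≡ 15 (mod 781)
9^64 ≡ 15^2 = 225 ≡ 225 (mod 781)
9^128 ≡ 225^2 = 50625 ≡ 641 (mod 781)
9^256 ≡ 641^2 = 410881 ≡ 75 (mod 781)
9^512 ≡ 75^2 = 5625 ≡ 158 (mod 781)
780 = 512 + 256 + 8 + 4 in binary powers of 2.
So 9^780 ≡ 158 · 75 · 344 · 313 ≡ 529 (mod 781).
Since 529 ≠ 1, base 9 is a Fermat witness: 781 is composite.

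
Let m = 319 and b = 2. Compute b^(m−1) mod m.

212

2^1 ≡ 2 (mod 319)
2^2 ≡ 2^2 = 4 ≡ 4 (mod 319)
2^4 ≡ 4^2 = 16 ≡ 16 (mod 319)
2^8 ≡ 16^2 = 256 ≡ 256 (mod 319)
2^16 ≡ 256^2 = 65536 ≡ 141 (mod 319)
2^32 ≡ 141^2 = 19881 ≡ 103 (mod 319)
2^64 ≡ 103^2 = 10609 ≡ 82 (mod 319)
2^128 ≡ 82^2 = 6724 ≡ 25 (mod 319)
2^256 ≡ 25^2 = 625 ≡ 306 (mod 319)
318 = 256 + 32 + 16 + 8 + 4 + 2 in binary powers of 2.
So 2^318 ≡ 306 · 103 · 141 · 256 · 16 · 4 ≡ 212 (mod 319).
Since 212 ≠ 1, base 2 is a Fermat witness: 319 is composite.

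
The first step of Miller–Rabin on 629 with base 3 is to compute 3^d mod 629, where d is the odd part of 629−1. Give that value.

629 − 1 = 628 = 2^2 · 157, so d = 157.
3^1 ≡ 3 (mod 629)
3^2 ≡ 3^2 = 9 ≡ 9 (mod 629)
3^4 ≡ 9^2 = 81 ≡ 81 (mod 629)
3^8 ≡ 81^2 = 6561 ≡ 271 (mod 629)
3^16 ≡ 271^2 = 73441 ≡ 477 (mod 629)
3^32 ≡ 477^2 = 227529 ≡ 460 (mod 629)
3^64 ≡ 460^2 = 211600 ≡ 256 (mod 629)
3^128 ≡ 256^2 = 65536 ≡ 120 (mod 629)
157 = 128 + 16 + 8 + 4 + 1 in binary powers of 2.
So 3^157 ≡ 120 · 477 · 271 · 81 · 3 ≡ 437 (mod 629).
Squaring chain: 437 → 382; never reaches −1, so base 3 is a Miller–Rabin witness that 629 is composite.

437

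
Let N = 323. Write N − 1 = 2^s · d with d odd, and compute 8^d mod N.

297

323 − 1 = 322 = 2^1 · 161, so d = 161.
8^1 ≡ 8 (mod 323)
8^2 ≡ 8^2 = 64 ≡ 64 (mod 323)
8^4 ≡ 64^2 = 4096 ≡ 220 (mod 323)
8^8 ≡ 220^2 = 48400 ≡ 273 (mod 323)
8^16 ≡ 273^2 = 74529 ≡ 239 (mod 323)
8^32 ≡ 239^2 = 57121 ≡ 273 (mod 323)
8^64 ≡ 273^2 = 74529 ≡ 239 (mod 323)
8^128 ≡ 239^2 = 57121 ≡ 273 (mod 323)
161 = 128 + 32 + 1 in binary powers of 2.
So 8^161 ≡ 273 · 273 · 8 ≡ 297 (mod 323).
Squaring chain: 297; never reaches −1, so base 8 is a Miller–Rabin witness that 323 is composite.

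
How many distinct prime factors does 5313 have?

4

5313 = 3 · 1771
1771 = 7 · 253
253 = 11 · 23
5313 = 3 · 7 · 11 · 23, which has 4 distinct prime factors.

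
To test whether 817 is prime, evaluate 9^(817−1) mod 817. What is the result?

9^1 ≡ 9 (mod 817)
9^2 ≡ 9^2 = 81 ≡ 81 (mod 817)
9^4 ≡ 81^2 = 6561 ≡ 25 (mod 817)
9^8 ≡ 25^2 = 625 ≡ 625 (mod 817)
9^16 ≡ 625^2 = 390625 ≡ 99 (mod 817)
9^32 ≡ 99^2 = 9801 ≡ 814 (mod 817)
9^64 ≡ 814^2 = 662596 ≡ 9 (mod 817)
9^128 ≡ 9^2 = 81 ≡ 81 (mod 817)
9^256 ≡ 81^2 = 6561 ≡ 25 (mod 817)
9^512 ≡ 25^2 = 625 ≡ 625 (mod 817)
816 = 512 + 256 + 32 + 16 in binary powers of 2.
So 9^816 ≡ 625 · 25 · 814 · 99 ≡ 752 (mod 817).
Since 752 ≠ 1, base 9 is a Fermat witness: 817 is composite.

752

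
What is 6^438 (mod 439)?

6^1 ≡ 6 (mod 439)
6^2 ≡ 6^2 = 36 ≡ 36 (mod 439)
6^4 ≡ 36^2 = 1296 ≡ 418 (mod 439)
6^8 ≡ 418^2 = 174724 ≡ 2 (mod 439)
6^16 ≡ 2^2 = 4 ≡ 4 (mod 439)
6^32 ≡ 4^2 = 16 ≡ 16 (mod 439)
6^64 ≡ 16^2 = 256 ≡ 256 (mod 439)
6^128 ≡ 256^2 = 65536 ≡ 125 (mod 439)
6^256 ≡ 125^2 = 15625 ≡ 260 (mod 439)
438 = 256 + 128 + 32 + 16 + 4 + 2 in binary powers of 2.
So 6^438 ≡ 260 · 125 · 16 · 4 · 418 · 36 ≡ 1 (mod 439).
Since the result is 1, base 6 gives no evidence that 439 is composite.

1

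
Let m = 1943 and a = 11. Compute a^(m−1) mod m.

11^1 ≡ 11 (mod 1943)
11^2 ≡ 11^2 = 121 ≡ 121 (mod 1943)
11^4 ≡ 121^2 = 14641 ≡ 1040 (mod 1943)
11^8 ≡ 1040^2 = 1081600 ≡ 1292 (mod 1943)
11^16 ≡ 1292^2 = 1669264 ≡ 227 (mod 1943)
11^32 ≡ 227^2 = 51529 ≡ 1011 (mod 1943)
11^64 ≡ 1011^2 = 1022121 ≡ 103 (mod 1943)
11^128 ≡ 103^2 = 10609 ≡ 894 (mod 1943)
11^256 ≡ 894^2 = 799236 ≡ 663 (mod 1943)
11^512 ≡ 663^2 = 439569 ≡ 451 (mod 1943)
11^1024 ≡ 451^2 = 203401 ≡ 1329 (mod 1943)
1942 = 1024 + 512 + 256 + 128 + 16 + 4 + 2 in binary powers of 2.
So 11^1942 ≡ 1329 · 451 · 663 · 894 · 227 · 1040 · 121 ≡ 138 (mod 1943).
Since 138 ≠ 1, base 11 is a Fermat witness: 1943 is composite.

138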